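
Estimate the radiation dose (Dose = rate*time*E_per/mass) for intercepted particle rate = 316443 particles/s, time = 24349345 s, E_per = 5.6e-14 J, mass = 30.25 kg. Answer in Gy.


Total energy deposited = rate * time * E_per
  = 316443 * 24349345 * 5.6e-14 = 0.4314901 J
Dose = E_total / mass = 0.4314901 / 30.25
Dose = 0.01426413 Gy

0.0143 Gy


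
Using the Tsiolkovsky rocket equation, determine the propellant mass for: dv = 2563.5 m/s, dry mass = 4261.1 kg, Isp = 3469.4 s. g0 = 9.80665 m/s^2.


ve = Isp * g0 = 3469.4 * 9.80665 = 34023.191510 m/s
mass ratio = exp(dv/ve) = exp(2563.5/34023.191510) = 1.07825680
m_prop = m_dry * (mr - 1) = 4261.1 * (1.07825680 - 1)
m_prop = 333.4601 kg

333.4601 kg


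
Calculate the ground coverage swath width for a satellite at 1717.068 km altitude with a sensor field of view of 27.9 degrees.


FOV = 27.9 deg = 0.4869469 rad
swath = 2 * alt * tan(FOV/2) = 2 * 1717.068 * tan(0.2434734)
swath = 2 * 1717.068 * 0.2484013
swath = 853.0438 km

853.0438 km


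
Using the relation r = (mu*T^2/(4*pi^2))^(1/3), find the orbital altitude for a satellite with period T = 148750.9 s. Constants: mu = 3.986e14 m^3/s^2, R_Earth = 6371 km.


T = 148750.9 s
r = (mu*T^2/(4*pi^2))^(1/3) = (3.986e14 * 148750.9^2 / (4*pi^2))^(1/3)
r = 6.0678139e+07 m = 60678.1392 km
alt = r - R_E = 60678.1392 - 6371 = 54307.1392 km

54307.1392 km


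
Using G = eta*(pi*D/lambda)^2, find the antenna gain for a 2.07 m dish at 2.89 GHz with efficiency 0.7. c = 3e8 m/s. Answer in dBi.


lambda = c/f = 3e8 / 2.89e+09 = 0.1038062 m
G = eta*(pi*D/lambda)^2 = 0.7*(pi*2.07/0.1038062)^2
G = 2747.2087 (linear)
G = 10*log10(2747.2087) = 34.3889 dBi

34.3889 dBi


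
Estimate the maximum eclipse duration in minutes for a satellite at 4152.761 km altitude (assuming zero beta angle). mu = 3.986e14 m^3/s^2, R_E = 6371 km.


r = 10523.7610 km
T = 179.0674 min
Eclipse fraction = arcsin(R_E/r)/pi = arcsin(6371.0000/10523.7610)/pi
= arcsin(0.6053919)/pi = 0.2069836
Eclipse duration = 0.2069836 * 179.0674 = 37.0640 min

37.0640 minutes


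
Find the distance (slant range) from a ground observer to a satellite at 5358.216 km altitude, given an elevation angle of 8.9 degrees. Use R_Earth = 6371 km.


h = 5358.216 km, el = 8.9 deg
d = -R_E*sin(el) + sqrt((R_E*sin(el))^2 + 2*R_E*h + h^2)
d = -6371.0000*sin(0.1553343) + sqrt((6371.0000*0.1547104)^2 + 2*6371.0000*5358.216 + 5358.216^2)
d = 8911.6323 km

8911.6323 km


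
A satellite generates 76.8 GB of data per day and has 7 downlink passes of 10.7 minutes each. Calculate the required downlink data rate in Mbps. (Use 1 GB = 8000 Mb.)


total contact time = 7 * 10.7 * 60 = 4494.0000 s
data = 76.8 GB = 614400.0000 Mb
rate = 614400.0000 / 4494.0000 = 136.7156 Mbps

136.7156 Mbps


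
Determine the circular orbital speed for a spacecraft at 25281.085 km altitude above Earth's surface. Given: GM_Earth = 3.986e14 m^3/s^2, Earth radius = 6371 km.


r = R_E + alt = 6371.0 + 25281.085 = 31652.0850 km = 3.1652085e+07 m
v = sqrt(mu/r) = sqrt(3.986e14 / 3.1652085e+07) = 3548.6853 m/s = 3.5487 km/s

3.5487 km/s


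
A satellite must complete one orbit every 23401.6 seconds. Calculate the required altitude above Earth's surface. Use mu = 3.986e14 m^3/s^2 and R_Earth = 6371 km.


T = 23401.6 s
r = (mu*T^2/(4*pi^2))^(1/3) = (3.986e14 * 23401.6^2 / (4*pi^2))^(1/3)
r = 1.7683011e+07 m = 17683.0111 km
alt = r - R_E = 17683.0111 - 6371 = 11312.0111 km

11312.0111 km


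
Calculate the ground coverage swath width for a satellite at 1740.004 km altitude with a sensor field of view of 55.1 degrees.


FOV = 55.1 deg = 0.9616764 rad
swath = 2 * alt * tan(FOV/2) = 2 * 1740.004 * tan(0.4808382)
swath = 2 * 1740.004 * 0.5216767
swath = 1815.4391 km

1815.4391 km


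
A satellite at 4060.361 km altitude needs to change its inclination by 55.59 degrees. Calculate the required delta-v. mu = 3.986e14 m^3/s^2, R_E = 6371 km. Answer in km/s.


r = 10431.3610 km = 1.0431361e+07 m
V = sqrt(mu/r) = 6181.5610 m/s
di = 55.59 deg = 0.9702285 rad
dV = 2*V*sin(di/2) = 2*6181.5610*sin(0.4851143)
dV = 5765.0406 m/s = 5.7650 km/s

5.7650 km/s


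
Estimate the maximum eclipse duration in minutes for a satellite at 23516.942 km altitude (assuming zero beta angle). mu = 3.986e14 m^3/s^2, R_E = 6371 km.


r = 29887.9420 km
T = 857.0457 min
Eclipse fraction = arcsin(R_E/r)/pi = arcsin(6371.0000/29887.9420)/pi
= arcsin(0.2131629)/pi = 0.0683765
Eclipse duration = 0.0683765 * 857.0457 = 58.6018 min

58.6018 minutes


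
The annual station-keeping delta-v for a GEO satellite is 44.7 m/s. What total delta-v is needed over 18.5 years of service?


dV = rate * years = 44.7 * 18.5
dV = 826.9500 m/s

826.9500 m/s


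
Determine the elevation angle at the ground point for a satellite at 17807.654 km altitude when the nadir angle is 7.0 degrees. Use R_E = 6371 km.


r = R_E + alt = 24178.6540 km
Law of sines in the satellite / Earth-center / ground-point triangle:
  sin(nadir)/R_E = sin(90 + el)/r  =>  cos(el) = (r/R_E)*sin(nadir)
cos(el) = (24178.6540 / 6371.0000) * sin(7.0 deg) = 0.4625077
el = arccos(0.4625077) = 62.4510 deg
(Earth-central angle = 90 - nadir - el = 20.5490 deg)

62.4510 degrees


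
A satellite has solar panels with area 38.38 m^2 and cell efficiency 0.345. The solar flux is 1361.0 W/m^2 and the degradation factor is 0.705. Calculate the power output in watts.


P = area * eta * S * degradation
P = 38.38 * 0.345 * 1361.0 * 0.705
P = 12704.9017 W

12704.9017 W


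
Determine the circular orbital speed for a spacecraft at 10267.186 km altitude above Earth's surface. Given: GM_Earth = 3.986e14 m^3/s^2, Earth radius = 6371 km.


r = R_E + alt = 6371.0 + 10267.186 = 16638.1860 km = 1.6638186e+07 m
v = sqrt(mu/r) = sqrt(3.986e14 / 1.6638186e+07) = 4894.5826 m/s = 4.8946 km/s

4.8946 km/s


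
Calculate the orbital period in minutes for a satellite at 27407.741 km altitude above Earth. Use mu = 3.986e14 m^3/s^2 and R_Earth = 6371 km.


r = 33778.7410 km = 3.3778741e+07 m
T = 2*pi*sqrt(r^3/mu) = 2*pi*sqrt(3.8541656e+22 / 3.986e14)
T = 61784.0551 s = 1029.7343 min

1029.7343 minutes


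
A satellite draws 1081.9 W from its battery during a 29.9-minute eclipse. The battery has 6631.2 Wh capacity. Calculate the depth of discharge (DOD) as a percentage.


E_used = P * t / 60 = 1081.9 * 29.9 / 60 = 539.1468 Wh
DOD = E_used / E_total * 100 = 539.1468 / 6631.2 * 100
DOD = 8.1305 %

8.1305 %


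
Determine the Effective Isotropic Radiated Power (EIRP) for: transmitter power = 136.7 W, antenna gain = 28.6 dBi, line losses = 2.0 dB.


Pt = 136.7 W = 21.3577 dBW
EIRP = Pt_dBW + Gt - losses = 21.3577 + 28.6 - 2.0 = 47.9577 dBW

47.9577 dBW


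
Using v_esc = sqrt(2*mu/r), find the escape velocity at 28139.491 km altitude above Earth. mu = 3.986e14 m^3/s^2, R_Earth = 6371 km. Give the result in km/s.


r = 6371.0 + 28139.491 = 34510.4910 km = 3.4510491e+07 m
v_esc = sqrt(2*mu/r) = sqrt(2*3.986e14 / 3.4510491e+07)
v_esc = 4806.2690 m/s = 4.8063 km/s

4.8063 km/s


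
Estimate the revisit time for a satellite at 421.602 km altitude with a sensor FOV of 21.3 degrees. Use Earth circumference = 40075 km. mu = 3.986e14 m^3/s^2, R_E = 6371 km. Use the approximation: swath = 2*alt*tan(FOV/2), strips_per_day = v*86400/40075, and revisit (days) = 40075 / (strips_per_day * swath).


swath = 2*421.602*tan(0.1858776) = 158.5631 km
v = sqrt(mu/r) = 7660.3844 m/s = 7.6604 km/s
strips/day = v*86400/40075 = 7.6604*86400/40075 = 16.5155
coverage/day = strips * swath = 16.5155 * 158.5631 = 2618.7426 km
revisit = 40075 / 2618.7426 = 15.3031 days

15.3031 days


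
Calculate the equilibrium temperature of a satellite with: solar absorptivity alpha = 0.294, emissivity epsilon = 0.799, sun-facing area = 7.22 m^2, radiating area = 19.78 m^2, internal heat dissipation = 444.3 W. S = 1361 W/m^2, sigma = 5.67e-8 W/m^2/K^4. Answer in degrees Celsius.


Numerator = alpha*S*A_sun + Q_int = 0.294*1361*7.22 + 444.3 = 3333.2675 W
Denominator = eps*sigma*A_rad = 0.799*5.67e-8*19.78 = 8.9609927e-07 W/K^4
T^4 = 3.7197525e+09 K^4
T = 246.9611 K = -26.1889 C

-26.1889 degrees Celsius


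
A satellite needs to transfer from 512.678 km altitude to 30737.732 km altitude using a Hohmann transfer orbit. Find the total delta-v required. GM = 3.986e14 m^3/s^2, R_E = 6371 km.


r1 = 6883.6780 km = 6.883678e+06 m
r2 = 37108.7320 km = 3.7108732e+07 m
dv1 = sqrt(mu/r1)*(sqrt(2*r2/(r1+r2)) - 1) = 2274.2287 m/s
dv2 = sqrt(mu/r2)*(1 - sqrt(2*r1/(r1+r2))) = 1443.9674 m/s
total dv = |dv1| + |dv2| = 2274.2287 + 1443.9674 = 3718.1962 m/s = 3.7182 km/s

3.7182 km/s


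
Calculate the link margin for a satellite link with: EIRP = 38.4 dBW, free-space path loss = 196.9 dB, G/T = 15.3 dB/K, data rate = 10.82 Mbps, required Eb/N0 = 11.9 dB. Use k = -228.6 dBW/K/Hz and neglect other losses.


C/N0 = EIRP - FSPL + G/T - k = 38.4 - 196.9 + 15.3 - (-228.6)
C/N0 = 85.4000 dB-Hz
R_b = 10.82 Mbps = 1.082e+07 bps -> 10*log10(R_b) = 70.3423 dB-Hz
Eb/N0 = C/N0 - 10*log10(R_b) = 85.4000 - 70.3423 = 15.0577 dB
Margin = Eb/N0 - Eb/N0_req = 15.0577 - 11.9 = 3.1577 dB (link closes)

3.1577 dB


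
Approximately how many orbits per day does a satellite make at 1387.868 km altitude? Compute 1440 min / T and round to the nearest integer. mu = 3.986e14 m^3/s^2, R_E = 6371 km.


r = 7.758868e+06 m
T = 2*pi*sqrt(r^3/mu) = 6801.5636 s = 113.3594 min
revs/day = 1440 / 113.3594 = 12.7030
Rounded: 13 revolutions per day

13 revolutions per day


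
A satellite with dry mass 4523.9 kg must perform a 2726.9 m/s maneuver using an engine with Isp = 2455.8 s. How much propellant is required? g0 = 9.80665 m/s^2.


ve = Isp * g0 = 2455.8 * 9.80665 = 24083.171070 m/s
mass ratio = exp(dv/ve) = exp(2726.9/24083.171070) = 1.11988774
m_prop = m_dry * (mr - 1) = 4523.9 * (1.11988774 - 1)
m_prop = 542.3601 kg

542.3601 kg


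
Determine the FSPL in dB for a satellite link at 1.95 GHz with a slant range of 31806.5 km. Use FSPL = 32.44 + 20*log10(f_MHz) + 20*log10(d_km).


f = 1.95 GHz = 1950.0000 MHz
d = 31806.5 km
FSPL = 32.44 + 20*log10(1950.0000) + 20*log10(31806.5)
FSPL = 32.44 + 65.8007 + 90.0503
FSPL = 188.2910 dB

188.2910 dB


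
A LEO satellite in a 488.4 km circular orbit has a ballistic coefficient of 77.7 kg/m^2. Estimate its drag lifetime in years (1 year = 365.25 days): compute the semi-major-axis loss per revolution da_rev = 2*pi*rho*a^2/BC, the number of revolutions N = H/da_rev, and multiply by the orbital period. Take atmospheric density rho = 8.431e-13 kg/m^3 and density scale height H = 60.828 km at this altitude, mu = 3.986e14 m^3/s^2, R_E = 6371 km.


a = R_E + alt = 6859.4000 km = 6.8594e+06 m
da_rev = 2*pi*rho*a^2/BC = 2*pi*8.431e-13*(6.8594e+06)^2/77.7 = 3.207822 m per revolution
N = H/da_rev = 60828.0000 m / 3.207822 m = 18962.4016 revolutions
P = 2*pi*sqrt(a^3/mu) = 5653.7997 s
lifetime = N*P = 18962.4016 * 5653.7997 = 1.0720962e+08 s = 1240.8521 days
years = 1240.8521 / 365.25 = 3.3973 years

3.3973 years


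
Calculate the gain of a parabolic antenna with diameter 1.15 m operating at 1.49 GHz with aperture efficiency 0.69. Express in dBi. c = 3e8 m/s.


lambda = c/f = 3e8 / 1.49e+09 = 0.2013423 m
G = eta*(pi*D/lambda)^2 = 0.69*(pi*1.15/0.2013423)^2
G = 222.1644 (linear)
G = 10*log10(222.1644) = 23.4667 dBi

23.4667 dBi


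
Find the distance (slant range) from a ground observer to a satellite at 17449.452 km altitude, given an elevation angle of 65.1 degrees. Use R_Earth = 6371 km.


h = 17449.452 km, el = 65.1 deg
d = -R_E*sin(el) + sqrt((R_E*sin(el))^2 + 2*R_E*h + h^2)
d = -6371.0000*sin(1.1362) + sqrt((6371.0000*0.907044)^2 + 2*6371.0000*17449.452 + 17449.452^2)
d = 17890.1592 km

17890.1592 km


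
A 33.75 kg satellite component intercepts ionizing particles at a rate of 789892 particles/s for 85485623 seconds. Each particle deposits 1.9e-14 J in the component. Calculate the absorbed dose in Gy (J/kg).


Total energy deposited = rate * time * E_per
  = 789892 * 85485623 * 1.9e-14 = 1.2830 J
Dose = E_total / mass = 1.2830 / 33.75
Dose = 0.03801374 Gy

0.0380 Gy


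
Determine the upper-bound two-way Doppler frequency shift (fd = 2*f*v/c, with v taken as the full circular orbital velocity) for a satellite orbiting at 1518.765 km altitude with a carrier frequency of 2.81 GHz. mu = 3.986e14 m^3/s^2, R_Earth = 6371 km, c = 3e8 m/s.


r = 7.889765e+06 m
v = sqrt(mu/r) = 7107.8231 m/s (worst-case radial velocity)
f = 2.81 GHz = 2.81e+09 Hz
fd = 2*f*v/c = 2*2.81e+09*7107.8231/3.0e+08
fd = 133153.2203 Hz

133153.2203 Hz


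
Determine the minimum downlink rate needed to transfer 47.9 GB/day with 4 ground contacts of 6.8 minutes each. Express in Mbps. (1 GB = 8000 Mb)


total contact time = 4 * 6.8 * 60 = 1632.0000 s
data = 47.9 GB = 383200.0000 Mb
rate = 383200.0000 / 1632.0000 = 234.8039 Mbps

234.8039 Mbps


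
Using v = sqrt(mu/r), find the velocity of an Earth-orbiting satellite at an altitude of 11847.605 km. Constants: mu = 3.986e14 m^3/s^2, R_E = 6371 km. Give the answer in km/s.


r = R_E + alt = 6371.0 + 11847.605 = 18218.6050 km = 1.8218605e+07 m
v = sqrt(mu/r) = sqrt(3.986e14 / 1.8218605e+07) = 4677.4708 m/s = 4.6775 km/s

4.6775 km/s


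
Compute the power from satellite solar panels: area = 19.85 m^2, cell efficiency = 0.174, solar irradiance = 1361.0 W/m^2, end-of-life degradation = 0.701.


P = area * eta * S * degradation
P = 19.85 * 0.174 * 1361.0 * 0.701
P = 3295.2313 W

3295.2313 W


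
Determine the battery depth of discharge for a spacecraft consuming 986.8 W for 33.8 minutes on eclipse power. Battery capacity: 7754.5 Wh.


E_used = P * t / 60 = 986.8 * 33.8 / 60 = 555.8973 Wh
DOD = E_used / E_total * 100 = 555.8973 / 7754.5 * 100
DOD = 7.1687 %

7.1687 %


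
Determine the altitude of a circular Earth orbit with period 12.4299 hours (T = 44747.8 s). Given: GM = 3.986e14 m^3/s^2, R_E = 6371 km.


T = 44747.8 s
r = (mu*T^2/(4*pi^2))^(1/3) = (3.986e14 * 44747.8^2 / (4*pi^2))^(1/3)
r = 2.7242083e+07 m = 27242.0830 km
alt = r - R_E = 27242.0830 - 6371 = 20871.0830 km

20871.0830 km


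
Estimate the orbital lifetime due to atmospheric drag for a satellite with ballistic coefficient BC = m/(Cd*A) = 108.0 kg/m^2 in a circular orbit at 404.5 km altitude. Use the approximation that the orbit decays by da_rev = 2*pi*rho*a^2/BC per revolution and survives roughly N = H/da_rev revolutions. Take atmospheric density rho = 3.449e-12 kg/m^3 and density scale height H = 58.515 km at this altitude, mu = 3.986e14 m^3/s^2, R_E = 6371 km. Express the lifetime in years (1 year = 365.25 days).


a = R_E + alt = 6775.5000 km = 6.7755e+06 m
da_rev = 2*pi*rho*a^2/BC = 2*pi*3.449e-12*(6.7755e+06)^2/108.0 = 9.211535 m per revolution
N = H/da_rev = 58515.0000 m / 9.211535 m = 6352.3615 revolutions
P = 2*pi*sqrt(a^3/mu) = 5550.3867 s
lifetime = N*P = 6352.3615 * 5550.3867 = 3.5258063e+07 s = 408.0794 days
years = 408.0794 / 365.25 = 1.1173 years

1.1173 years


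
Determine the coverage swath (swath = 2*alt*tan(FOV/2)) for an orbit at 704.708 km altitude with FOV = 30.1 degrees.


FOV = 30.1 deg = 0.5253441 rad
swath = 2 * alt * tan(FOV/2) = 2 * 704.708 * tan(0.2626721)
swath = 2 * 704.708 * 0.2688847
swath = 378.9704 km

378.9704 km


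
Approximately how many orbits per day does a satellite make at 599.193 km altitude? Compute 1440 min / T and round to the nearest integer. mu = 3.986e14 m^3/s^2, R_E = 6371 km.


r = 6.970193e+06 m
T = 2*pi*sqrt(r^3/mu) = 5791.3315 s = 96.5222 min
revs/day = 1440 / 96.5222 = 14.9188
Rounded: 15 revolutions per day

15 revolutions per day


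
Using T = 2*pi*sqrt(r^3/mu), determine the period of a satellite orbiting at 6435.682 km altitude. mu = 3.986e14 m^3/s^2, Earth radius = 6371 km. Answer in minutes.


r = 12806.6820 km = 1.2806682e+07 m
T = 2*pi*sqrt(r^3/mu) = 2*pi*sqrt(2.1004381e+21 / 3.986e14)
T = 14423.3506 s = 240.3892 min

240.3892 minutes


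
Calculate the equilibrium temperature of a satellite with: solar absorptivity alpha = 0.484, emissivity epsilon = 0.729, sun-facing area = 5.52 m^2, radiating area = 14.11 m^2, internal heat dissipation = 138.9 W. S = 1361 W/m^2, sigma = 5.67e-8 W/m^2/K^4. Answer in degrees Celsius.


Numerator = alpha*S*A_sun + Q_int = 0.484*1361*5.52 + 138.9 = 3775.0565 W
Denominator = eps*sigma*A_rad = 0.729*5.67e-8*14.11 = 5.8322697e-07 W/K^4
T^4 = 6.4727056e+09 K^4
T = 283.6426 K = 10.4926 C

10.4926 degrees Celsius


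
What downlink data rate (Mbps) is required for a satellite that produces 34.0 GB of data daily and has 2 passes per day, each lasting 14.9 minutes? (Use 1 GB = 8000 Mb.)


total contact time = 2 * 14.9 * 60 = 1788.0000 s
data = 34.0 GB = 272000.0000 Mb
rate = 272000.0000 / 1788.0000 = 152.1253 Mbps

152.1253 Mbps


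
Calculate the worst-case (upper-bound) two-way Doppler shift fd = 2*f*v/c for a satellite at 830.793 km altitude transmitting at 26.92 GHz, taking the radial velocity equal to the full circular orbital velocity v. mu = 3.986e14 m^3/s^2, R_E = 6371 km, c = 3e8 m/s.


r = 7.201793e+06 m
v = sqrt(mu/r) = 7439.5785 m/s (worst-case radial velocity)
f = 26.92 GHz = 2.692e+10 Hz
fd = 2*f*v/c = 2*2.692e+10*7439.5785/3.0e+08
fd = 1.3351564e+06 Hz

1.3352e+06 Hz


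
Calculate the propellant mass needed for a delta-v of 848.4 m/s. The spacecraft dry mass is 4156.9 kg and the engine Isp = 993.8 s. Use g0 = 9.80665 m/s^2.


ve = Isp * g0 = 993.8 * 9.80665 = 9745.848770 m/s
mass ratio = exp(dv/ve) = exp(848.4/9745.848770) = 1.09095390
m_prop = m_dry * (mr - 1) = 4156.9 * (1.09095390 - 1)
m_prop = 378.0863 kg

378.0863 kg


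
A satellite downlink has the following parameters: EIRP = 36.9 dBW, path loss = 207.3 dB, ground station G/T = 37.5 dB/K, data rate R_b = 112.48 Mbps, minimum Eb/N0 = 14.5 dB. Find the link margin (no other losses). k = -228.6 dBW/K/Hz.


C/N0 = EIRP - FSPL + G/T - k = 36.9 - 207.3 + 37.5 - (-228.6)
C/N0 = 95.7000 dB-Hz
R_b = 112.48 Mbps = 1.1248e+08 bps -> 10*log10(R_b) = 80.5108 dB-Hz
Eb/N0 = C/N0 - 10*log10(R_b) = 95.7000 - 80.5108 = 15.1892 dB
Margin = Eb/N0 - Eb/N0_req = 15.1892 - 14.5 = 0.6892469 dB (link closes)

0.6892 dB


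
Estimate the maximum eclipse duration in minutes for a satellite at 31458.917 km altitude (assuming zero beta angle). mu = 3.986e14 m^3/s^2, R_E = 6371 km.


r = 37829.9170 km
T = 1220.4305 min
Eclipse fraction = arcsin(R_E/r)/pi = arcsin(6371.0000/37829.9170)/pi
= arcsin(0.1684117)/pi = 0.0538638
Eclipse duration = 0.0538638 * 1220.4305 = 65.7370 min

65.7370 minutes


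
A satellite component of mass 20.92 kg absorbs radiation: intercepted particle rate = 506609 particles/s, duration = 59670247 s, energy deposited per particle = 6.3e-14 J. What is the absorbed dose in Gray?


Total energy deposited = rate * time * E_per
  = 506609 * 59670247 * 6.3e-14 = 1.9045 J
Dose = E_total / mass = 1.9045 / 20.92
Dose = 0.09103525 Gy

0.0910 Gy


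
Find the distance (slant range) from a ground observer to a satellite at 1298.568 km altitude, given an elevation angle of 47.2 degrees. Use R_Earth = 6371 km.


h = 1298.568 km, el = 47.2 deg
d = -R_E*sin(el) + sqrt((R_E*sin(el))^2 + 2*R_E*h + h^2)
d = -6371.0000*sin(0.8237954) + sqrt((6371.0000*0.7337299)^2 + 2*6371.0000*1298.568 + 1298.568^2)
d = 1656.6353 km

1656.6353 km


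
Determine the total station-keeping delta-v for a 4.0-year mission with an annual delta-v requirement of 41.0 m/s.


dV = rate * years = 41.0 * 4.0
dV = 164.0000 m/s

164.0000 m/s


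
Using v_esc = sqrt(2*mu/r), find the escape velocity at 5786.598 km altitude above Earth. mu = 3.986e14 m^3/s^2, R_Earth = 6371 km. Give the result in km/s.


r = 6371.0 + 5786.598 = 12157.5980 km = 1.2157598e+07 m
v_esc = sqrt(2*mu/r) = sqrt(2*3.986e14 / 1.2157598e+07)
v_esc = 8097.6641 m/s = 8.0977 km/s

8.0977 km/s


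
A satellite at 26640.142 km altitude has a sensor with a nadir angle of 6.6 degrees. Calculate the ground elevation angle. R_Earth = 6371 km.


r = R_E + alt = 33011.1420 km
Law of sines in the satellite / Earth-center / ground-point triangle:
  sin(nadir)/R_E = sin(90 + el)/r  =>  cos(el) = (r/R_E)*sin(nadir)
cos(el) = (33011.1420 / 6371.0000) * sin(6.6 deg) = 0.5955433
el = arccos(0.5955433) = 53.4486 deg
(Earth-central angle = 90 - nadir - el = 29.9514 deg)

53.4486 degrees


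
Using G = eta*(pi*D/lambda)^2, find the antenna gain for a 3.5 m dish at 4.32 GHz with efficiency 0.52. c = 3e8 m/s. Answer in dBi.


lambda = c/f = 3e8 / 4.32e+09 = 0.06944444 m
G = eta*(pi*D/lambda)^2 = 0.52*(pi*3.5/0.06944444)^2
G = 13036.5946 (linear)
G = 10*log10(13036.5946) = 41.1516 dBi

41.1516 dBi


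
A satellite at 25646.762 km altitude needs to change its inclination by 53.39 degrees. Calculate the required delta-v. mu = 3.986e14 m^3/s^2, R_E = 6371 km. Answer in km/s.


r = 32017.7620 km = 3.2017762e+07 m
V = sqrt(mu/r) = 3528.3622 m/s
di = 53.39 deg = 0.9318313 rad
dV = 2*V*sin(di/2) = 2*3528.3622*sin(0.4659156)
dV = 3170.1702 m/s = 3.1702 km/s

3.1702 km/s


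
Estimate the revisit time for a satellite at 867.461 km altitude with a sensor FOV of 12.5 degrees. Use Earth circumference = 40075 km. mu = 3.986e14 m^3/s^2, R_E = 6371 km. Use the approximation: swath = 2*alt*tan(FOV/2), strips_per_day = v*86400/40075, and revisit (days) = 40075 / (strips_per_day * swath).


swath = 2*867.461*tan(0.1090831) = 190.0049 km
v = sqrt(mu/r) = 7420.7112 m/s = 7.4207 km/s
strips/day = v*86400/40075 = 7.4207*86400/40075 = 15.9987
coverage/day = strips * swath = 15.9987 * 190.0049 = 3039.8381 km
revisit = 40075 / 3039.8381 = 13.1833 days

13.1833 days


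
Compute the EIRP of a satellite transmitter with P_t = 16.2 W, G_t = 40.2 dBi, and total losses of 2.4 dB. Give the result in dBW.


Pt = 16.2 W = 12.0952 dBW
EIRP = Pt_dBW + Gt - losses = 12.0952 + 40.2 - 2.4 = 49.8952 dBW

49.8952 dBW


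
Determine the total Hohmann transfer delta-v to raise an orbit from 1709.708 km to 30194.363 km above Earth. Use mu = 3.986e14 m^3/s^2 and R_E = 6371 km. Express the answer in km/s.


r1 = 8080.7080 km = 8.080708e+06 m
r2 = 36565.3630 km = 3.6565363e+07 m
dv1 = sqrt(mu/r1)*(sqrt(2*r2/(r1+r2)) - 1) = 1965.4672 m/s
dv2 = sqrt(mu/r2)*(1 - sqrt(2*r1/(r1+r2))) = 1315.2013 m/s
total dv = |dv1| + |dv2| = 1965.4672 + 1315.2013 = 3280.6686 m/s = 3.2807 km/s

3.2807 km/s


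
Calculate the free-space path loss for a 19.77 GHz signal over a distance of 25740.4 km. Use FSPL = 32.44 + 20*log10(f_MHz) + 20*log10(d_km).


f = 19.77 GHz = 19770.0000 MHz
d = 25740.4 km
FSPL = 32.44 + 20*log10(19770.0000) + 20*log10(25740.4)
FSPL = 32.44 + 85.9201 + 88.2123
FSPL = 206.5724 dB

206.5724 dB


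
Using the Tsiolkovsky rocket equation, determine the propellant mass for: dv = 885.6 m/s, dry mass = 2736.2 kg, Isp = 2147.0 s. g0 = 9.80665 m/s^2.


ve = Isp * g0 = 2147.0 * 9.80665 = 21054.877550 m/s
mass ratio = exp(dv/ve) = exp(885.6/21054.877550) = 1.04295863
m_prop = m_dry * (mr - 1) = 2736.2 * (1.04295863 - 1)
m_prop = 117.5434 kg

117.5434 kg


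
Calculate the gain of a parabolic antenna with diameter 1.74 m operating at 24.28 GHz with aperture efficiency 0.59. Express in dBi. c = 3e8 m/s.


lambda = c/f = 3e8 / 2.428e+10 = 0.01235585 m
G = eta*(pi*D/lambda)^2 = 0.59*(pi*1.74/0.01235585)^2
G = 115479.5569 (linear)
G = 10*log10(115479.5569) = 50.6251 dBi

50.6251 dBi


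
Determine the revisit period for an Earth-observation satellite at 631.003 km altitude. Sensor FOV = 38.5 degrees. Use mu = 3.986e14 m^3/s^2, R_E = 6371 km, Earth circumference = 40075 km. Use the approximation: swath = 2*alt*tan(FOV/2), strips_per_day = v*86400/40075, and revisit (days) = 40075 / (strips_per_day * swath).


swath = 2*631.003*tan(0.3359759) = 440.7122 km
v = sqrt(mu/r) = 7544.9697 m/s = 7.5450 km/s
strips/day = v*86400/40075 = 7.5450*86400/40075 = 16.2666
coverage/day = strips * swath = 16.2666 * 440.7122 = 7168.9047 km
revisit = 40075 / 7168.9047 = 5.5901 days

5.5901 days


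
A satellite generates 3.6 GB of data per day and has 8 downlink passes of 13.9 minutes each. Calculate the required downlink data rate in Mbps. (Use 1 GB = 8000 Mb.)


total contact time = 8 * 13.9 * 60 = 6672.0000 s
data = 3.6 GB = 28800.0000 Mb
rate = 28800.0000 / 6672.0000 = 4.3165 Mbps

4.3165 Mbps


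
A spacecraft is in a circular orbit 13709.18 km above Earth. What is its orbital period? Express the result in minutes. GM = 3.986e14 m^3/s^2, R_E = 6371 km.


r = 20080.1800 km = 2.008018e+07 m
T = 2*pi*sqrt(r^3/mu) = 2*pi*sqrt(8.0966022e+21 / 3.986e14)
T = 28318.0030 s = 471.9667 min

471.9667 minutes


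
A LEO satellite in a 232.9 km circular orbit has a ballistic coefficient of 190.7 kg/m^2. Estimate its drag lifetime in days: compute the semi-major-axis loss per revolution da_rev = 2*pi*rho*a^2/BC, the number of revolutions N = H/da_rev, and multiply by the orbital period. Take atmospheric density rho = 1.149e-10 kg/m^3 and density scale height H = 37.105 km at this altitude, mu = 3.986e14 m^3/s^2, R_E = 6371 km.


a = R_E + alt = 6603.9000 km = 6.6039e+06 m
da_rev = 2*pi*rho*a^2/BC = 2*pi*1.149e-10*(6.6039e+06)^2/190.7 = 165.101181 m per revolution
N = H/da_rev = 37105.0000 m / 165.101181 m = 224.7410 revolutions
P = 2*pi*sqrt(a^3/mu) = 5340.8693 s
lifetime = N*P = 224.7410 * 5340.8693 = 1.2003122e+06 s = 13.8925 days

13.8925 days


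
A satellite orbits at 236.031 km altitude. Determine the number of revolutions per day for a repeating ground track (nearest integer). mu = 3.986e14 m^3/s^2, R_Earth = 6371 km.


r = 6.607031e+06 m
T = 2*pi*sqrt(r^3/mu) = 5344.6681 s = 89.0778 min
revs/day = 1440 / 89.0778 = 16.1656
Rounded: 16 revolutions per day

16 revolutions per day


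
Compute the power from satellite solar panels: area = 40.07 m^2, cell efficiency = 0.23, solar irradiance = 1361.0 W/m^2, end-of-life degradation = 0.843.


P = area * eta * S * degradation
P = 40.07 * 0.23 * 1361.0 * 0.843
P = 10573.8435 W

10573.8435 W


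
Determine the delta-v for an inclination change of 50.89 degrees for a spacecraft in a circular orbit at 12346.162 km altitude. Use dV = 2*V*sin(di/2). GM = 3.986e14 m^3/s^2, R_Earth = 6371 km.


r = 18717.1620 km = 1.8717162e+07 m
V = sqrt(mu/r) = 4614.7550 m/s
di = 50.89 deg = 0.8881981 rad
dV = 2*V*sin(di/2) = 2*4614.7550*sin(0.444099)
dV = 3965.4080 m/s = 3.9654 km/s

3.9654 km/s


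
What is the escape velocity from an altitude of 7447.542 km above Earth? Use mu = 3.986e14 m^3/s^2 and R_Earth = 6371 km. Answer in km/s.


r = 6371.0 + 7447.542 = 13818.5420 km = 1.3818542e+07 m
v_esc = sqrt(2*mu/r) = sqrt(2*3.986e14 / 1.3818542e+07)
v_esc = 7595.4329 m/s = 7.5954 km/s

7.5954 km/s


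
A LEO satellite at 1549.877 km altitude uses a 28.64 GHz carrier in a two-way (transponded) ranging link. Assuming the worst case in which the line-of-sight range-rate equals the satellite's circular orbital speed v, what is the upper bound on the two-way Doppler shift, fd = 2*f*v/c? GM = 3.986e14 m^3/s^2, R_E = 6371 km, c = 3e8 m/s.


r = 7.920877e+06 m
v = sqrt(mu/r) = 7093.8502 m/s (worst-case radial velocity)
f = 28.64 GHz = 2.864e+10 Hz
fd = 2*f*v/c = 2*2.864e+10*7093.8502/3.0e+08
fd = 1.3544525e+06 Hz

1.3545e+06 Hz


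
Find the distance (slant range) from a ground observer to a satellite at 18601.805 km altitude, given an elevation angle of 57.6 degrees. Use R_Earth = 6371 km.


h = 18601.805 km, el = 57.6 deg
d = -R_E*sin(el) + sqrt((R_E*sin(el))^2 + 2*R_E*h + h^2)
d = -6371.0000*sin(1.0053) + sqrt((6371.0000*0.8443279)^2 + 2*6371.0000*18601.805 + 18601.805^2)
d = 19359.1635 km

19359.1635 km


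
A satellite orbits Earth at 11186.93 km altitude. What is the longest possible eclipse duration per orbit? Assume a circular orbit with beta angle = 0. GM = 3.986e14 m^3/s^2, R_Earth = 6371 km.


r = 17557.9300 km
T = 385.8957 min
Eclipse fraction = arcsin(R_E/r)/pi = arcsin(6371.0000/17557.9300)/pi
= arcsin(0.362856)/pi = 0.1181983
Eclipse duration = 0.1181983 * 385.8957 = 45.6122 min

45.6122 minutes


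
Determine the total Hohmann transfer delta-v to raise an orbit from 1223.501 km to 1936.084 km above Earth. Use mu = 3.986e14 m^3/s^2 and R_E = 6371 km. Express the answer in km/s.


r1 = 7594.5010 km = 7.594501e+06 m
r2 = 8307.0840 km = 8.307084e+06 m
dv1 = sqrt(mu/r1)*(sqrt(2*r2/(r1+r2)) - 1) = 160.5456 m/s
dv2 = sqrt(mu/r2)*(1 - sqrt(2*r1/(r1+r2))) = 156.9852 m/s
total dv = |dv1| + |dv2| = 160.5456 + 156.9852 = 317.5308 m/s = 0.3175308 km/s

0.3175 km/s


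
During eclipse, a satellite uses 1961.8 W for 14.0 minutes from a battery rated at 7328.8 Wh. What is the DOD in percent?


E_used = P * t / 60 = 1961.8 * 14.0 / 60 = 457.7533 Wh
DOD = E_used / E_total * 100 = 457.7533 / 7328.8 * 100
DOD = 6.2460 %

6.2460 %


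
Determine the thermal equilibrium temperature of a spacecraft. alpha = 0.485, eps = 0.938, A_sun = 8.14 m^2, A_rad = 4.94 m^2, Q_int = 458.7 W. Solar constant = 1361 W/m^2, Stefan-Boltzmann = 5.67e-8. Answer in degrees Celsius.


Numerator = alpha*S*A_sun + Q_int = 0.485*1361*8.14 + 458.7 = 5831.7919 W
Denominator = eps*sigma*A_rad = 0.938*5.67e-8*4.94 = 2.6273192e-07 W/K^4
T^4 = 2.2196739e+10 K^4
T = 385.9867 K = 112.8367 C

112.8367 degrees Celsius


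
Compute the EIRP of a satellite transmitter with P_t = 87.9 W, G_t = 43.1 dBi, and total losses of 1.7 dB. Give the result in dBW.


Pt = 87.9 W = 19.4399 dBW
EIRP = Pt_dBW + Gt - losses = 19.4399 + 43.1 - 1.7 = 60.8399 dBW

60.8399 dBW


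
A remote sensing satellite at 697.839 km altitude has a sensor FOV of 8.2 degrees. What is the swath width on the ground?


FOV = 8.2 deg = 0.143117 rad
swath = 2 * alt * tan(FOV/2) = 2 * 697.839 * tan(0.0715585)
swath = 2 * 697.839 * 0.07168089
swath = 100.0434 km

100.0434 km


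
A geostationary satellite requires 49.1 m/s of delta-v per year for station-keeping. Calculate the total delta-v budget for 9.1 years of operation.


dV = rate * years = 49.1 * 9.1
dV = 446.8100 m/s

446.8100 m/s


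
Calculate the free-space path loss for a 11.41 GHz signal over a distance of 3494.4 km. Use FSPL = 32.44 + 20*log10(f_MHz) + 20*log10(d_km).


f = 11.41 GHz = 11410.0000 MHz
d = 3494.4 km
FSPL = 32.44 + 20*log10(11410.0000) + 20*log10(3494.4)
FSPL = 32.44 + 81.1457 + 70.8675
FSPL = 184.4532 dB

184.4532 dB


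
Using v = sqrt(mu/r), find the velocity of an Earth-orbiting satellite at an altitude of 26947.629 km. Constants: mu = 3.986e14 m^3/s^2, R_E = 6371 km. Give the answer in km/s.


r = R_E + alt = 6371.0 + 26947.629 = 33318.6290 km = 3.3318629e+07 m
v = sqrt(mu/r) = sqrt(3.986e14 / 3.3318629e+07) = 3458.7971 m/s = 3.4588 km/s

3.4588 km/s


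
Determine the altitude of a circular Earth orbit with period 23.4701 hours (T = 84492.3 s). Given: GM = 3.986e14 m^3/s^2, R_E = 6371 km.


T = 84492.3 s
r = (mu*T^2/(4*pi^2))^(1/3) = (3.986e14 * 84492.3^2 / (4*pi^2))^(1/3)
r = 4.1616984e+07 m = 41616.9844 km
alt = r - R_E = 41616.9844 - 6371 = 35245.9844 km

35245.9844 km


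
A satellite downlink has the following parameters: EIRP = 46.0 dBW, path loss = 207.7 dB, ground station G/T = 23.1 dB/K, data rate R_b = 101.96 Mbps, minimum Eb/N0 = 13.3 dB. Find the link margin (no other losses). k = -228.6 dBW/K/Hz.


C/N0 = EIRP - FSPL + G/T - k = 46.0 - 207.7 + 23.1 - (-228.6)
C/N0 = 90.0000 dB-Hz
R_b = 101.96 Mbps = 1.0196e+08 bps -> 10*log10(R_b) = 80.0843 dB-Hz
Eb/N0 = C/N0 - 10*log10(R_b) = 90.0000 - 80.0843 = 9.9157 dB
Margin = Eb/N0 - Eb/N0_req = 9.9157 - 13.3 = -3.3843 dB (negative margin: link does not close)

-3.3843 dB


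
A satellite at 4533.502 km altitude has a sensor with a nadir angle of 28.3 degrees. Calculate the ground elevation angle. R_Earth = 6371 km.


r = R_E + alt = 10904.5020 km
Law of sines in the satellite / Earth-center / ground-point triangle:
  sin(nadir)/R_E = sin(90 + el)/r  =>  cos(el) = (r/R_E)*sin(nadir)
cos(el) = (10904.5020 / 6371.0000) * sin(28.3 deg) = 0.8114418
el = arccos(0.8114418) = 35.7630 deg
(Earth-central angle = 90 - nadir - el = 25.9370 deg)

35.7630 degrees


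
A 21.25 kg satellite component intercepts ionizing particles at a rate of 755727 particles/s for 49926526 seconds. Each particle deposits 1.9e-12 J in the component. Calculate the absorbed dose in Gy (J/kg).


Total energy deposited = rate * time * E_per
  = 755727 * 49926526 * 1.9e-12 = 71.6886 J
Dose = E_total / mass = 71.6886 / 21.25
Dose = 3.3736 Gy

3.3736 Gy


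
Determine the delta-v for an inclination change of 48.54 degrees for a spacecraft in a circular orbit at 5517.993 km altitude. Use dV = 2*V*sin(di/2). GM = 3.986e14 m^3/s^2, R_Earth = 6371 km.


r = 11888.9930 km = 1.1888993e+07 m
V = sqrt(mu/r) = 5790.2340 m/s
di = 48.54 deg = 0.8471828 rad
dV = 2*V*sin(di/2) = 2*5790.2340*sin(0.4235914)
dV = 4760.0019 m/s = 4.7600 km/s

4.7600 km/s


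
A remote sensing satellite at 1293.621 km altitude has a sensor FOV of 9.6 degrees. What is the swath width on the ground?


FOV = 9.6 deg = 0.1675516 rad
swath = 2 * alt * tan(FOV/2) = 2 * 1293.621 * tan(0.0837758)
swath = 2 * 1293.621 * 0.08397235
swath = 217.2568 km

217.2568 km


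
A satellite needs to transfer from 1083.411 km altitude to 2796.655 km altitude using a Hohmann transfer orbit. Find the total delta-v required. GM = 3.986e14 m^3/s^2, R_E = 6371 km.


r1 = 7454.4110 km = 7.454411e+06 m
r2 = 9167.6550 km = 9.167655e+06 m
dv1 = sqrt(mu/r1)*(sqrt(2*r2/(r1+r2)) - 1) = 367.6079 m/s
dv2 = sqrt(mu/r2)*(1 - sqrt(2*r1/(r1+r2))) = 349.0548 m/s
total dv = |dv1| + |dv2| = 367.6079 + 349.0548 = 716.6626 m/s = 0.7166626 km/s

0.7167 km/s


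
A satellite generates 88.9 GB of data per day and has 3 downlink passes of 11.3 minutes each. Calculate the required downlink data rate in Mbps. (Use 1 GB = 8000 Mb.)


total contact time = 3 * 11.3 * 60 = 2034.0000 s
data = 88.9 GB = 711200.0000 Mb
rate = 711200.0000 / 2034.0000 = 349.6559 Mbps

349.6559 Mbps


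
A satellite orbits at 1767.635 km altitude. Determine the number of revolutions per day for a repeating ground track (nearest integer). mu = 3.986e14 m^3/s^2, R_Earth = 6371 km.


r = 8.138635e+06 m
T = 2*pi*sqrt(r^3/mu) = 7306.9911 s = 121.7832 min
revs/day = 1440 / 121.7832 = 11.8243
Rounded: 12 revolutions per day

12 revolutions per day


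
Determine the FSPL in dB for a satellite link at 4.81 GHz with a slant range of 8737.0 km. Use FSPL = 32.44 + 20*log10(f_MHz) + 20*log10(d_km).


f = 4.81 GHz = 4810.0000 MHz
d = 8737.0 km
FSPL = 32.44 + 20*log10(4810.0000) + 20*log10(8737.0)
FSPL = 32.44 + 73.6429 + 78.8272
FSPL = 184.9101 dB

184.9101 dB


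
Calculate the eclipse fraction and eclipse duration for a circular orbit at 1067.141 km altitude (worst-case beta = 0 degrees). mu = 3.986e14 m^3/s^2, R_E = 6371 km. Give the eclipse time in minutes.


r = 7438.1410 km
T = 106.4037 min
Eclipse fraction = arcsin(R_E/r)/pi = arcsin(6371.0000/7438.1410)/pi
= arcsin(0.8565312)/pi = 0.3273851
Eclipse duration = 0.3273851 * 106.4037 = 34.8350 min

34.8350 minutes


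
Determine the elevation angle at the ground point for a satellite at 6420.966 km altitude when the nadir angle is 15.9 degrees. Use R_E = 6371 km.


r = R_E + alt = 12791.9660 km
Law of sines in the satellite / Earth-center / ground-point triangle:
  sin(nadir)/R_E = sin(90 + el)/r  =>  cos(el) = (r/R_E)*sin(nadir)
cos(el) = (12791.9660 / 6371.0000) * sin(15.9 deg) = 0.550067
el = arccos(0.550067) = 56.6284 deg
(Earth-central angle = 90 - nadir - el = 17.4716 deg)

56.6284 degrees


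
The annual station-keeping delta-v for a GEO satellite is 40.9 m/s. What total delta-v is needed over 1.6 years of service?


dV = rate * years = 40.9 * 1.6
dV = 65.4400 m/s

65.4400 m/s


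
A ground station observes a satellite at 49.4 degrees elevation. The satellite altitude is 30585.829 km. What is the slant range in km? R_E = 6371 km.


h = 30585.829 km, el = 49.4 deg
d = -R_E*sin(el) + sqrt((R_E*sin(el))^2 + 2*R_E*h + h^2)
d = -6371.0000*sin(0.8621927) + sqrt((6371.0000*0.7592713)^2 + 2*6371.0000*30585.829 + 30585.829^2)
d = 31886.2064 km

31886.2064 km


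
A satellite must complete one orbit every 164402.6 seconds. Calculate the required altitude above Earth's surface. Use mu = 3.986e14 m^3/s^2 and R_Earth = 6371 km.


T = 164402.6 s
r = (mu*T^2/(4*pi^2))^(1/3) = (3.986e14 * 164402.6^2 / (4*pi^2))^(1/3)
r = 6.486319e+07 m = 64863.1905 km
alt = r - R_E = 64863.1905 - 6371 = 58492.1905 km

58492.1905 km


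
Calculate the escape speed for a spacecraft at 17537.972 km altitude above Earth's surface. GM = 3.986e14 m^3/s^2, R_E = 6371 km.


r = 6371.0 + 17537.972 = 23908.9720 km = 2.3908972e+07 m
v_esc = sqrt(2*mu/r) = sqrt(2*3.986e14 / 2.3908972e+07)
v_esc = 5774.3512 m/s = 5.7744 km/s

5.7744 km/s


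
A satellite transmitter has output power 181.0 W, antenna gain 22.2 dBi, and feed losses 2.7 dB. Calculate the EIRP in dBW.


Pt = 181.0 W = 22.5768 dBW
EIRP = Pt_dBW + Gt - losses = 22.5768 + 22.2 - 2.7 = 42.0768 dBW

42.0768 dBW


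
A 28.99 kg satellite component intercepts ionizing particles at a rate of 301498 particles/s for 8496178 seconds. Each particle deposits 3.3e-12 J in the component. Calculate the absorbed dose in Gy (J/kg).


Total energy deposited = rate * time * E_per
  = 301498 * 8496178 * 3.3e-12 = 8.4532 J
Dose = E_total / mass = 8.4532 / 28.99
Dose = 0.2915908 Gy

0.2916 Gy


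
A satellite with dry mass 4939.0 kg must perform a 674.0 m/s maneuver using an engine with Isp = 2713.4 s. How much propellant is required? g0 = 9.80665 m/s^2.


ve = Isp * g0 = 2713.4 * 9.80665 = 26609.364110 m/s
mass ratio = exp(dv/ve) = exp(674.0/26609.364110) = 1.02565294
m_prop = m_dry * (mr - 1) = 4939.0 * (1.02565294 - 1)
m_prop = 126.6999 kg

126.6999 kg


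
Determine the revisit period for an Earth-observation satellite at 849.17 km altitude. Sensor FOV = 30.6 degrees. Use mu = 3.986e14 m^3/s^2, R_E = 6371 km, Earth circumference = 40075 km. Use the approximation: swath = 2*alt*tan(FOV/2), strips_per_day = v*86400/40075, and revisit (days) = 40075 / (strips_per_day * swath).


swath = 2*849.17*tan(0.2670354) = 464.6132 km
v = sqrt(mu/r) = 7430.1047 m/s = 7.4301 km/s
strips/day = v*86400/40075 = 7.4301*86400/40075 = 16.0190
coverage/day = strips * swath = 16.0190 * 464.6132 = 7442.6353 km
revisit = 40075 / 7442.6353 = 5.3845 days

5.3845 days


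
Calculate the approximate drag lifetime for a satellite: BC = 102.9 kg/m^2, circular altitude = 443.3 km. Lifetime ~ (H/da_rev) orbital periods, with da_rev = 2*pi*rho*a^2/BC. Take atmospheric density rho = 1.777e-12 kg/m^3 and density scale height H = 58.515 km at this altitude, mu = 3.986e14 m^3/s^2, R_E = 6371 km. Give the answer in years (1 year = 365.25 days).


a = R_E + alt = 6814.3000 km = 6.8143e+06 m
da_rev = 2*pi*rho*a^2/BC = 2*pi*1.777e-12*(6.8143e+06)^2/102.9 = 5.038421 m per revolution
N = H/da_rev = 58515.0000 m / 5.038421 m = 11613.7584 revolutions
P = 2*pi*sqrt(a^3/mu) = 5598.1315 s
lifetime = N*P = 11613.7584 * 5598.1315 = 6.5015347e+07 s = 752.4924 days
years = 752.4924 / 365.25 = 2.0602 years

2.0602 years


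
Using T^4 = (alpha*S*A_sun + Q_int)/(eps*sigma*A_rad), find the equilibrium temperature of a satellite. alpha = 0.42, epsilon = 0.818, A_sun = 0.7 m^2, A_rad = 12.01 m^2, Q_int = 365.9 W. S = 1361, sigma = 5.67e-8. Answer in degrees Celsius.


Numerator = alpha*S*A_sun + Q_int = 0.42*1361*0.7 + 365.9 = 766.0340 W
Denominator = eps*sigma*A_rad = 0.818*5.67e-8*12.01 = 5.5703101e-07 W/K^4
T^4 = 1.3752089e+09 K^4
T = 192.5716 K = -80.5784 C

-80.5784 degrees Celsius


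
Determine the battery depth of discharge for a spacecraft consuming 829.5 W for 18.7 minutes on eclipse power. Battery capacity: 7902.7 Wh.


E_used = P * t / 60 = 829.5 * 18.7 / 60 = 258.5275 Wh
DOD = E_used / E_total * 100 = 258.5275 / 7902.7 * 100
DOD = 3.2714 %

3.2714 %


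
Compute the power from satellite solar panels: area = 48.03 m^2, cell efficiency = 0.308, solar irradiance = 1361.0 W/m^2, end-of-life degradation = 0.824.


P = area * eta * S * degradation
P = 48.03 * 0.308 * 1361.0 * 0.824
P = 16590.0861 W

16590.0861 W
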